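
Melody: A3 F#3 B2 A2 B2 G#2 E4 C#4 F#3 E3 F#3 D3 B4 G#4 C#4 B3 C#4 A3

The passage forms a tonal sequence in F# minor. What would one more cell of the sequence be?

F#5 D5 G#4 F#4 G#4 E4

The 6-note cells begin on A3, E4, B4 — each up a 5th from the last.
From F#5 the diatonic shape gives F#5 D5 G#4 F#4 G#4 E4.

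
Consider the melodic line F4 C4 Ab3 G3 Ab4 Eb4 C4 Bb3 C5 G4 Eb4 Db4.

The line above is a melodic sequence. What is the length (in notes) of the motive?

There are 12 notes; a 4-note unit gives 3 cells:
F4 C4 Ab3 G3 | Ab4 Eb4 C4 Bb3 | C5 G4 Eb4 Db4
Every group is a transposition up a 3rd of the one before; no shorter unit works.

4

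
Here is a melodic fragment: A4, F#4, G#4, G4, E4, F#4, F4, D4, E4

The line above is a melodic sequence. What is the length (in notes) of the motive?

3

9 notes total. Splitting into 3 groups of 3:
A4 F#4 G#4 | G4 E4 F#4 | F4 D4 E4
That's a consistent down a 2nd shift per cell, and no other grouping gives one.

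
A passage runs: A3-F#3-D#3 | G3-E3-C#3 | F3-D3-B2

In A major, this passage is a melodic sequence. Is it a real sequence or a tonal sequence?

Each cell has the same semitone pattern (-3, -3) — intervals are preserved exactly.
And D#3 lies outside A major, so the sequence is real rather than tonal.

real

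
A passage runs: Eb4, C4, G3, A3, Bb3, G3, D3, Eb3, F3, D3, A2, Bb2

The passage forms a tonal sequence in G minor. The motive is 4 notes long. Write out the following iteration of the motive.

C3 A2 Eb2 F2

Taking 4-note groups, the heads are Eb4, Bb3, F3: the pattern moves down a 4th.
From C3 the diatonic shape gives C3 A2 Eb2 F2.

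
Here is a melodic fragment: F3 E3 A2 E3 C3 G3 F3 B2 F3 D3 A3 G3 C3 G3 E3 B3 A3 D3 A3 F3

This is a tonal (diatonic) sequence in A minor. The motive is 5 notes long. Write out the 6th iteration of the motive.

Taking 5-note groups, the heads are F3, G3, A3, B3: the pattern moves up a 2nd.
Continuing the starts: C4 → D4.
From D4 the diatonic shape gives D4 C4 F3 C4 A3.

D4 C4 F3 C4 A3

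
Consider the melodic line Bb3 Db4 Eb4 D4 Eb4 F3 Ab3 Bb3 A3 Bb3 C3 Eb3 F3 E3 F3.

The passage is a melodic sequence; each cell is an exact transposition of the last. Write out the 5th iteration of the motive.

D2 F2 G2 F#2 G2

With a 5-note motive the entries are Bb3, F3, C3, each down a 4th from the previous.
Extending down a 4th: G2 → D2.
From D2 the exact shape gives D2 F2 G2 F#2 G2.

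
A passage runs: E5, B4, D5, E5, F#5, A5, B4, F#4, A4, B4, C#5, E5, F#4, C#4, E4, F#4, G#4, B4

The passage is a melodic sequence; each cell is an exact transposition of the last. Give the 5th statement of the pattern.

Taking 6-note groups, the heads are E5, B4, F#4: the pattern moves down a 4th.
Carrying on: C#4 → G#3.
So cell 5 is G#3 D#3 F#3 G#3 A#3 C#4.

G#3 D#3 F#3 G#3 A#3 C#4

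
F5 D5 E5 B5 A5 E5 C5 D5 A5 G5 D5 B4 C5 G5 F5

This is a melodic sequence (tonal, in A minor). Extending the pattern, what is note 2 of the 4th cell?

A4

The unit is 5 notes. Position-2 pitches of the 3 shown cells: D5, C5, B4.
From B4, down a 2nd gives A4.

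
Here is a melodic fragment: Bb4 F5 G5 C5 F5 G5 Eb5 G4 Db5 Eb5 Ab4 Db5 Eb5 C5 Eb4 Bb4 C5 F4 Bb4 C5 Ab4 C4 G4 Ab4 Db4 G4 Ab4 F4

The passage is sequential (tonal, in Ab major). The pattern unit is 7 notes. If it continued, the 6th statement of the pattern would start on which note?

Unit = 7 notes; the statements start on Bb4, G4, Eb4, C4, moving down a 3rd each time.
Extending the heads down a 3rd: Ab3 → F3.

F3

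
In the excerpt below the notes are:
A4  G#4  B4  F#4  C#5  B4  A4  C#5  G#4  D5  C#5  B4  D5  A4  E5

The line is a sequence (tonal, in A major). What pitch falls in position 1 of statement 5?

E5

Grouping in 5s, the 1st note of each cell is A4, B4, C#5.
Carrying that up a 2nd forward: D5 → E5.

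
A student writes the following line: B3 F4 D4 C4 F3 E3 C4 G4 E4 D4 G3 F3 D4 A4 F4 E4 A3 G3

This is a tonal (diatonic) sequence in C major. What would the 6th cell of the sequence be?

G4 D5 B4 A4 D4 C4

The 6-note cells begin on B3, C4, D4 — each up a 2nd from the last.
Continuing the starts: E4 → F4 → G4.
From G4 the diatonic shape gives G4 D5 B4 A4 D4 C4.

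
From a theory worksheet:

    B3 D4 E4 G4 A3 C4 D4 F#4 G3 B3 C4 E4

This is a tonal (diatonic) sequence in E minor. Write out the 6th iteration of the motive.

D3 F#3 G3 B3

Taking 4-note groups, the heads are B3, A3, G3: the pattern moves down a 2nd.
Continuing the starts: F#3 → E3 → D3.
From D3 the diatonic shape gives D3 F#3 G3 B3.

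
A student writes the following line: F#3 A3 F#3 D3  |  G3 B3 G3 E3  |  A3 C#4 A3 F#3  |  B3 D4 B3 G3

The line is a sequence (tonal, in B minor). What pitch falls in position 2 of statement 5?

The unit is 4 notes. Position-2 pitches of the 4 shown cells: A3, B3, C#4, D4.
Each moves up a 2nd; the next is E4.

E4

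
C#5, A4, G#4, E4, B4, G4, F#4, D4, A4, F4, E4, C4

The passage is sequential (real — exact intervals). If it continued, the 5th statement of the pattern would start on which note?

Taking 4-note groups, the heads are C#5, B4, A4: the pattern moves down a 2nd.
Extending the heads down a 2nd: G4 → F4.

F4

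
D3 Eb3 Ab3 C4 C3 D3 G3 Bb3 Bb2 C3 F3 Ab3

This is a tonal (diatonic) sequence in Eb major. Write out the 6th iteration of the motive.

With a 4-note motive the entries are D3, C3, Bb2, each down a 2nd from the previous.
Carrying on: Ab2 → G2 → F2.
So cell 6 is F2 G2 C3 Eb3.

F2 G2 C3 Eb3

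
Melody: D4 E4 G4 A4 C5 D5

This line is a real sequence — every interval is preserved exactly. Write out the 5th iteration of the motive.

Bb5 C6

Taking 2-note groups, the heads are D4, G4, C5: the pattern moves up a 4th.
Continuing the starts: F5 → Bb5.
From Bb5 the exact shape gives Bb5 C6.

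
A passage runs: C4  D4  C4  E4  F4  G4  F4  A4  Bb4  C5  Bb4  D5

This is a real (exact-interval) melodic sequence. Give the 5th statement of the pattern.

Ab5 Bb5 Ab5 C6

With a 4-note motive the entries are C4, F4, Bb4, each up a 4th from the previous.
Carrying on: Eb5 → Ab5.
From Ab5 the exact shape gives Ab5 Bb5 Ab5 C6.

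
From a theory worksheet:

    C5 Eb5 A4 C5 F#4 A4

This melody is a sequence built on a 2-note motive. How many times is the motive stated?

3

6 notes in groups of 2 gives 6/2 = 3 statements.
Starts: C5, A4, F#4 — each down a 3rd.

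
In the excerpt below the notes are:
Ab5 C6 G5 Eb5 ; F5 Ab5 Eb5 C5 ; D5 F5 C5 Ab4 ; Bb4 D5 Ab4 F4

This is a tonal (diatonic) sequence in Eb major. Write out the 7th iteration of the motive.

C4 Eb4 Bb3 G3

With a 4-note motive the entries are Ab5, F5, D5, Bb4, each down a 3rd from the previous.
Extending down a 3rd: G4 → Eb4 → C4.
So cell 7 is C4 Eb4 Bb3 G3.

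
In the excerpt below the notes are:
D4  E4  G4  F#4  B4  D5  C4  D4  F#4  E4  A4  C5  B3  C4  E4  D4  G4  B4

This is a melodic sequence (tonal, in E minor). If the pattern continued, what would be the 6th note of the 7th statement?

E4

Grouping in 6s, the 6th note of each cell is D5, C5, B4.
Extending down a 2nd: A4 → G4 → F#4 → E4.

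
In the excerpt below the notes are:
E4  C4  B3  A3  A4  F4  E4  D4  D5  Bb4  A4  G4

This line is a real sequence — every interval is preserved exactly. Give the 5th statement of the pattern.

With a 4-note motive the entries are E4, A4, D5, each up a 4th from the previous.
Extending up a 4th: G5 → C6.
Statement 5 starts on C6 and keeps the same exact contour: C6 Ab5 G5 F5.

C6 Ab5 G5 F5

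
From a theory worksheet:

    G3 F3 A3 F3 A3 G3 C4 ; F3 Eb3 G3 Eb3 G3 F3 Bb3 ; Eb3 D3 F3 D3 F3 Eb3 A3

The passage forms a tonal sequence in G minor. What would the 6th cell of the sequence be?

Taking 7-note groups, the heads are G3, F3, Eb3: the pattern moves down a 2nd.
Continuing the starts: D3 → C3 → Bb2.
So cell 6 is Bb2 A2 C3 A2 C3 Bb2 Eb3.

Bb2 A2 C3 A2 C3 Bb2 Eb3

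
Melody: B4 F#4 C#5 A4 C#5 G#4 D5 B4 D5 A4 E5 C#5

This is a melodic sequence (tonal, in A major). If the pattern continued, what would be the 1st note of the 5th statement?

With 4-note cells, note 1 of each statement runs B4, C#5, D5.
Extending up a 2nd: E5 → F#5.

F#5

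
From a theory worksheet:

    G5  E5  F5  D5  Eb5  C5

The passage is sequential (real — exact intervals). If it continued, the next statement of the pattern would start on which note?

Db5

The 2-note cells begin on G5, F5, Eb5 — each down a 2nd from the last.
The next head, down a 2nd from Eb5, is Db5.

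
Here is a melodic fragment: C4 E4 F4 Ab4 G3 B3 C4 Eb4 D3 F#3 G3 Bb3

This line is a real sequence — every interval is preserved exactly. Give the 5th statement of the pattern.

Unit = 4 notes; the statements start on C4, G3, D3, moving down a 4th each time.
Carrying on: A2 → E2.
So cell 5 is E2 G#2 A2 C3.

E2 G#2 A2 C3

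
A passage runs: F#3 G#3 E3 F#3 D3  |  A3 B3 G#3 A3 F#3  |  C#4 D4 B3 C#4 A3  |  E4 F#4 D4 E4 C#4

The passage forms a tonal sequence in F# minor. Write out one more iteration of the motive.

With a 5-note motive the entries are F#3, A3, C#4, E4, each up a 3rd from the previous.
From G#4 the diatonic shape gives G#4 A4 F#4 G#4 E4.

G#4 A4 F#4 G#4 E4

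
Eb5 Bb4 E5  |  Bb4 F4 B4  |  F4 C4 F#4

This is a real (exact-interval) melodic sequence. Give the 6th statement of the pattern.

With a 3-note motive the entries are Eb5, Bb4, F4, each down a 4th from the previous.
Continuing the starts: C4 → G3 → D3.
So cell 6 is D3 A2 D#3.

D3 A2 D#3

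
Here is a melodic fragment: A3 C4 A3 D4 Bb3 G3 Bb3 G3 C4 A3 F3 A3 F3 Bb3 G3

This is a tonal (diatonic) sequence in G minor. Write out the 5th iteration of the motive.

Taking 5-note groups, the heads are A3, G3, F3: the pattern moves down a 2nd.
Extending down a 2nd: Eb3 → D3.
From D3 the diatonic shape gives D3 F3 D3 G3 Eb3.

D3 F3 D3 G3 Eb3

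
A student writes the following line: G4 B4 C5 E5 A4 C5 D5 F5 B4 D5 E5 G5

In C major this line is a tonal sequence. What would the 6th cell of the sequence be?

Taking 4-note groups, the heads are G4, A4, B4: the pattern moves up a 2nd.
Carrying on: C5 → D5 → E5.
So cell 6 is E5 G5 A5 C6.

E5 G5 A5 C6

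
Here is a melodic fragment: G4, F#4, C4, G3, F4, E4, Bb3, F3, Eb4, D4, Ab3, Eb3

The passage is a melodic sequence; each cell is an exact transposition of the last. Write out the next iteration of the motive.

Db4 C4 Gb3 Db3

Unit = 4 notes; the statements start on G4, F4, Eb4, moving down a 2nd each time.
From Db4 the exact shape gives Db4 C4 Gb3 Db3.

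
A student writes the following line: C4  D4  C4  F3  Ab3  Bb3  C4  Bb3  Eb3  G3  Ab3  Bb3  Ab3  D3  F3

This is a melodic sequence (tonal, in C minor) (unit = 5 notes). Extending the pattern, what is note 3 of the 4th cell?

Grouping in 5s, the 3rd note of each cell is C4, Bb3, Ab3.
One more down a 2nd gives G3.

G3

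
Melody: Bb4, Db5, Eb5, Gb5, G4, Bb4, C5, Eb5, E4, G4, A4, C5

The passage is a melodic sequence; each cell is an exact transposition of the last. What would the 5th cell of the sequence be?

With a 4-note motive the entries are Bb4, G4, E4, each down a 3rd from the previous.
Carrying on: C#4 → A#3.
So cell 5 is A#3 C#4 D#4 F#4.

A#3 C#4 D#4 F#4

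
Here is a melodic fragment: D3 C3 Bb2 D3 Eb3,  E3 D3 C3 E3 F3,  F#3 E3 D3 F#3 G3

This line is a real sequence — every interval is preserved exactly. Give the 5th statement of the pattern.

With a 5-note motive the entries are D3, E3, F#3, each up a 2nd from the previous.
Continuing the starts: G#3 → A#3.
From A#3 the exact shape gives A#3 G#3 F#3 A#3 B3.

A#3 G#3 F#3 A#3 B3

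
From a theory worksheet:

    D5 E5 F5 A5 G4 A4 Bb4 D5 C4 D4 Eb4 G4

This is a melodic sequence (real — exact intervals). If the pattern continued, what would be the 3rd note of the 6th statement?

The unit is 4 notes. Position-3 pitches of the 3 shown cells: F5, Bb4, Eb4.
Extending down a 5th: Ab3 → Db3 → Gb2.

Gb2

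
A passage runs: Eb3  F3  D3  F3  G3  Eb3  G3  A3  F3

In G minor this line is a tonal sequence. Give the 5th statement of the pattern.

Taking 3-note groups, the heads are Eb3, F3, G3: the pattern moves up a 2nd.
Continuing the starts: A3 → Bb3.
From Bb3 the diatonic shape gives Bb3 C4 A3.

Bb3 C4 A3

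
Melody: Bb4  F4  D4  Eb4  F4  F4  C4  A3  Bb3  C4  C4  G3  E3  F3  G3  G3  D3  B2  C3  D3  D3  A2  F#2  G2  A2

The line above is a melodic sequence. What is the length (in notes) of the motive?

5

There are 25 notes; a 5-note unit gives 5 cells:
Bb4 F4 D4 Eb4 F4 | F4 C4 A3 Bb3 C4 | C4 G3 E3 F3 G3 | G3 D3 B2 C3 D3 | D3 A2 F#2 G2 A2
Each cell is the previous one down a 4th — so the unit is 5 notes.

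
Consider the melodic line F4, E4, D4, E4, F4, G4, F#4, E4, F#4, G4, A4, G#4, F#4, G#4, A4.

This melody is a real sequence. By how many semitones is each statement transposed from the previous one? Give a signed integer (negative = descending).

Taking 5-note groups, the heads are F4, G4, A4: the pattern moves up a 2nd.
F4 to G4 spans +2 semitones.

2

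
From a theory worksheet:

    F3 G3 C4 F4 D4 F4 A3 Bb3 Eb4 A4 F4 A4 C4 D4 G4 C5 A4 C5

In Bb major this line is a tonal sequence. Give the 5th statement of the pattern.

G4 A4 D5 G5 Eb5 G5

The 6-note cells begin on F3, A3, C4 — each up a 3rd from the last.
Carrying on: Eb4 → G4.
So cell 5 is G4 A4 D5 G5 Eb5 G5.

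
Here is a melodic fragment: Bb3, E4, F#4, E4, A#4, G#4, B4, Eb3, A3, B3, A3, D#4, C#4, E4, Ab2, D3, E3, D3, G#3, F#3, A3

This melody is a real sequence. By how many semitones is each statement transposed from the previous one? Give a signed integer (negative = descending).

The 7-note cells begin on Bb3, Eb3, Ab2 — each down a 5th from the last.
Bb3→Eb3 is 51 − 58 = -7 semitones.

-7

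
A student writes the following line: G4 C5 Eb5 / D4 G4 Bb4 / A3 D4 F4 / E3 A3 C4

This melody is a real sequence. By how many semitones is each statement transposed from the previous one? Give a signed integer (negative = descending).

Taking 3-note groups, the heads are G4, D4, A3, E3: the pattern moves down a 4th.
G4→D4 is 62 − 67 = -5 semitones.

-5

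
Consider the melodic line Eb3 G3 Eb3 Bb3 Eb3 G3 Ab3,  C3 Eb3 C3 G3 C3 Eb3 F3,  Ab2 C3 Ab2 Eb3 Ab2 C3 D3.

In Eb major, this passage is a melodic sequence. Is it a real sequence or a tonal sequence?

tonal

Every note is diatonic to Eb major.
Cell 1 has +4 semitones from note 1 to 2, but cell 2 has +3 — the interval quality changes while the contour stays the same, which is the hallmark of a tonal sequence.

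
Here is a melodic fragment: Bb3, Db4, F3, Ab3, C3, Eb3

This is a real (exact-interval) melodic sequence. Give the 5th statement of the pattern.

With a 2-note motive the entries are Bb3, F3, C3, each down a 4th from the previous.
Extending down a 4th: G2 → D2.
Statement 5 starts on D2 and keeps the same exact contour: D2 F2.

D2 F2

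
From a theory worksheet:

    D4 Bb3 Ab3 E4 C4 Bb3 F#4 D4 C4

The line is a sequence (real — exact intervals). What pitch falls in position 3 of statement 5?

E4

The unit is 3 notes. Position-3 pitches of the 3 shown cells: Ab3, Bb3, C4.
Extending up a 2nd: D4 → E4.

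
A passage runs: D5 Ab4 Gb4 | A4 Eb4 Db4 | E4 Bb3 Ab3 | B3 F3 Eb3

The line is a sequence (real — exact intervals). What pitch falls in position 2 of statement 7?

D2

Grouping in 3s, the 2nd note of each cell is Ab4, Eb4, Bb3, F3.
Each moves down a 4th. Continuing: C3 → G2 → D2.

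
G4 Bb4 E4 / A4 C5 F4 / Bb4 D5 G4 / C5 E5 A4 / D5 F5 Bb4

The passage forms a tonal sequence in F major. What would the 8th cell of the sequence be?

G5 Bb5 E5

With a 3-note motive the entries are G4, A4, Bb4, C5, D5, each up a 2nd from the previous.
Extending up a 2nd: E5 → F5 → G5.
Statement 8 starts on G5 and keeps the same diatonic contour: G5 Bb5 E5.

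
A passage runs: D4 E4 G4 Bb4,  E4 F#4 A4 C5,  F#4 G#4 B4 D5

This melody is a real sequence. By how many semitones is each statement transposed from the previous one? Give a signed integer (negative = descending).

The 4-note cells begin on D4, E4, F#4 — each up a 2nd from the last.
D4 to E4 spans +2 semitones.

2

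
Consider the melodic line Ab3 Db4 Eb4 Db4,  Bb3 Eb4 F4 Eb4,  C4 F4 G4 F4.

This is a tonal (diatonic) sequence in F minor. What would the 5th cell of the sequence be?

With a 4-note motive the entries are Ab3, Bb3, C4, each up a 2nd from the previous.
Extending up a 2nd: Db4 → Eb4.
From Eb4 the diatonic shape gives Eb4 Ab4 Bb4 Ab4.

Eb4 Ab4 Bb4 Ab4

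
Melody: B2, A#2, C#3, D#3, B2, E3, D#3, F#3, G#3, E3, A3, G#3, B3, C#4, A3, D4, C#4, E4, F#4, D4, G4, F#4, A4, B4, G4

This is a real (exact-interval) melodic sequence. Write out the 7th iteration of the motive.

F5 E5 G5 A5 F5

Unit = 5 notes; the statements start on B2, E3, A3, D4, G4, moving up a 4th each time.
Carrying on: C5 → F5.
From F5 the exact shape gives F5 E5 G5 A5 F5.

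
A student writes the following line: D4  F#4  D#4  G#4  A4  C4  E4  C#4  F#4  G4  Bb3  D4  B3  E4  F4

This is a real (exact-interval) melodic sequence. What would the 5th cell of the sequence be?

Gb3 Bb3 G3 C4 Db4

With a 5-note motive the entries are D4, C4, Bb3, each down a 2nd from the previous.
Extending down a 2nd: Ab3 → Gb3.
Statement 5 starts on Gb3 and keeps the same exact contour: Gb3 Bb3 G3 C4 Db4.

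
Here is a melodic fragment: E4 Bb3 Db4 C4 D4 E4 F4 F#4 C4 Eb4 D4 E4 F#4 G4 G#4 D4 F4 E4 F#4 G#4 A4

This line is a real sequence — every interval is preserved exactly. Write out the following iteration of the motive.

A#4 E4 G4 F#4 G#4 A#4 B4

Taking 7-note groups, the heads are E4, F#4, G#4: the pattern moves up a 2nd.
From A#4 the exact shape gives A#4 E4 G4 F#4 G#4 A#4 B4.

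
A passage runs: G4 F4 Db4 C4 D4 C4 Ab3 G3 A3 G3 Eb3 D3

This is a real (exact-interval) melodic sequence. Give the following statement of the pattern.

The 4-note cells begin on G4, D4, A3 — each down a 4th from the last.
Statement 4 starts on E3 and keeps the same exact contour: E3 D3 Bb2 A2.

E3 D3 Bb2 A2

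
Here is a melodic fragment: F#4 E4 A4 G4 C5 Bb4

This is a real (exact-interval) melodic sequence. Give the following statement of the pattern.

Eb5 Db5

Unit = 2 notes; the statements start on F#4, A4, C5, moving up a 3rd each time.
Statement 4 starts on Eb5 and keeps the same exact contour: Eb5 Db5.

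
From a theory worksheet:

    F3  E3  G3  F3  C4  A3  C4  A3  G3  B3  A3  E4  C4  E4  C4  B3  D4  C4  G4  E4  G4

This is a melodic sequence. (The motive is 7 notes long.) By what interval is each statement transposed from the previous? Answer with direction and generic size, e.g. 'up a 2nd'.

up a 3rd

The 7-note cells begin on F3, A3, C4 — each up a 3rd from the last.
From F3 to A3: up a 3rd.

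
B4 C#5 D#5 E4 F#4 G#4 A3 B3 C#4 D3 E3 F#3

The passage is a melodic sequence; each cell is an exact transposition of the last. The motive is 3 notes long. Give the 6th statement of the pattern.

C2 D2 E2

With a 3-note motive the entries are B4, E4, A3, D3, each down a 5th from the previous.
Extending down a 5th: G2 → C2.
Statement 6 starts on C2 and keeps the same exact contour: C2 D2 E2.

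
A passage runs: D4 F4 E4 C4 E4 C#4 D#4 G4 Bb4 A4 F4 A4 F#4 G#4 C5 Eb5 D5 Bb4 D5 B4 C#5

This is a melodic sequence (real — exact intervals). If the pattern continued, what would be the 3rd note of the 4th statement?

Grouping in 7s, the 3rd note of each cell is E4, A4, D5.
From D5, up a 4th gives G5.

G5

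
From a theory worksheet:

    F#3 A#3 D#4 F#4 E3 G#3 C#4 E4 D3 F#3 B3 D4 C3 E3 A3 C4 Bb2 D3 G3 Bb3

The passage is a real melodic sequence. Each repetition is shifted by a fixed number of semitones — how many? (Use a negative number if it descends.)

Unit = 4 notes; the statements start on F#3, E3, D3, C3, Bb2, moving down a 2nd each time.
F#3→E3 is 52 − 54 = -2 semitones.

-2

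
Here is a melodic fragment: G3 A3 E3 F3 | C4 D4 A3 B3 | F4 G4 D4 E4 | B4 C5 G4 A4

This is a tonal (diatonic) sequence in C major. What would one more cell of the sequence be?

Unit = 4 notes; the statements start on G3, C4, F4, B4, moving up a 4th each time.
Statement 5 starts on E5 and keeps the same diatonic contour: E5 F5 C5 D5.

E5 F5 C5 D5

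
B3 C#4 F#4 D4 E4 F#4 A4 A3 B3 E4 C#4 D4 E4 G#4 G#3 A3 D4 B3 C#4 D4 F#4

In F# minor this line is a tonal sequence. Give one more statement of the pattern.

The 7-note cells begin on B3, A3, G#3 — each down a 2nd from the last.
So cell 4 is F#3 G#3 C#4 A3 B3 C#4 E4.

F#3 G#3 C#4 A3 B3 C#4 E4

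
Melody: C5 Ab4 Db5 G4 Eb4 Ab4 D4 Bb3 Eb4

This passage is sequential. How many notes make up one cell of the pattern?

Try groups of 3 (3 cells in 9 notes):
C5 Ab4 Db5 | G4 Eb4 Ab4 | D4 Bb3 Eb4
Each cell is the previous one down a 4th — so the unit is 3 notes.

3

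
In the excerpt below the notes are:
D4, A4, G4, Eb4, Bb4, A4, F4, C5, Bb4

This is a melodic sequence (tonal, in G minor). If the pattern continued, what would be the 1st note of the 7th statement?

The unit is 3 notes. Position-1 pitches of the 3 shown cells: D4, Eb4, F4.
Each moves up a 2nd. Continuing: G4 → A4 → Bb4 → C5.

C5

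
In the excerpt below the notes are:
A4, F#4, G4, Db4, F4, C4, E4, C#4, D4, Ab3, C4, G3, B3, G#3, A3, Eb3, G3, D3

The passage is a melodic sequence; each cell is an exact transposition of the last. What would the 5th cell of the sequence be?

C#3 A#2 B2 F2 A2 E2

Taking 6-note groups, the heads are A4, E4, B3: the pattern moves down a 4th.
Carrying on: F#3 → C#3.
From C#3 the exact shape gives C#3 A#2 B2 F2 A2 E2.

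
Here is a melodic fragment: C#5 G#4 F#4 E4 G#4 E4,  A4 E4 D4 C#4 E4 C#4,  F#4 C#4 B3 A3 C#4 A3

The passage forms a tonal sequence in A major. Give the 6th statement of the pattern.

With a 6-note motive the entries are C#5, A4, F#4, each down a 3rd from the previous.
Extending down a 3rd: D4 → B3 → G#3.
So cell 6 is G#3 D3 C#3 B2 D3 B2.

G#3 D3 C#3 B2 D3 B2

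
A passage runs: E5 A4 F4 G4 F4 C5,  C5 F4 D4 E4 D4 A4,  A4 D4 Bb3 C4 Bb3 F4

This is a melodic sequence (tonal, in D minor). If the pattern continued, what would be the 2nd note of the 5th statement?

G3

With 6-note cells, note 2 of each statement runs A4, F4, D4.
Each moves down a 3rd. Continuing: Bb3 → G3.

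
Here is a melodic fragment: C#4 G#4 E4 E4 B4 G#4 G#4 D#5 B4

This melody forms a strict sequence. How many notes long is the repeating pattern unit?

3

9 notes total. Splitting into 3 groups of 3:
C#4 G#4 E4 | E4 B4 G#4 | G#4 D#5 B4
Every group is a transposition up a 3rd of the one before; no shorter unit works.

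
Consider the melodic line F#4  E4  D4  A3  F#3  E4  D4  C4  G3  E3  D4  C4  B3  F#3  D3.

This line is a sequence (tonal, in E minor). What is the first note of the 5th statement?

With a 5-note motive the entries are F#4, E4, D4, each down a 2nd from the previous.
Extending the heads down a 2nd: C4 → B3.

B3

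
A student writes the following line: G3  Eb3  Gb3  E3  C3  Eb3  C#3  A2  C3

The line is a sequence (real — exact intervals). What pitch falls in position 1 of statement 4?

The unit is 3 notes. Position-1 pitches of the 3 shown cells: G3, E3, C#3.
Each moves down a 3rd; the next is A#2.

A#2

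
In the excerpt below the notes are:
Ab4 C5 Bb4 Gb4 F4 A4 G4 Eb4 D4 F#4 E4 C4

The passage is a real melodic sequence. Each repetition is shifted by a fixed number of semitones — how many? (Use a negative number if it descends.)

Taking 4-note groups, the heads are Ab4, F4, D4: the pattern moves down a 3rd.
Ab4→F4 is 65 − 68 = -3 semitones.

-3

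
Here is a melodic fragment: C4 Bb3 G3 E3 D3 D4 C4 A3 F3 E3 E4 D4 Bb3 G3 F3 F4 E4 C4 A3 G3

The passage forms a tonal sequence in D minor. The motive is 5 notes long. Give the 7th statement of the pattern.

With a 5-note motive the entries are C4, D4, E4, F4, each up a 2nd from the previous.
Continuing the starts: G4 → A4 → Bb4.
From Bb4 the diatonic shape gives Bb4 A4 F4 D4 C4.

Bb4 A4 F4 D4 C4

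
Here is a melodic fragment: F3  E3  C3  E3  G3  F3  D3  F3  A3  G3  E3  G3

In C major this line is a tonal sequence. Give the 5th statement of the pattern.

C4 B3 G3 B3

The 4-note cells begin on F3, G3, A3 — each up a 2nd from the last.
Continuing the starts: B3 → C4.
From C4 the diatonic shape gives C4 B3 G3 B3.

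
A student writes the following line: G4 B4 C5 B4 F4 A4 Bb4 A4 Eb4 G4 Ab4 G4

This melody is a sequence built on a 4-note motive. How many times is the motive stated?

12 notes in groups of 4 gives 12/4 = 3 statements.
Starts: G4, F4, Eb4 — each down a 2nd.

3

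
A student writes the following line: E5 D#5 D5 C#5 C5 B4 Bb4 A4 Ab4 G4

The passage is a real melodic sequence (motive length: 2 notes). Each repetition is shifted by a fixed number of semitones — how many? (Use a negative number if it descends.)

With a 2-note motive the entries are E5, D5, C5, Bb4, Ab4, each down a 2nd from the previous.
Counting half-steps from E5 to D5: -2.

-2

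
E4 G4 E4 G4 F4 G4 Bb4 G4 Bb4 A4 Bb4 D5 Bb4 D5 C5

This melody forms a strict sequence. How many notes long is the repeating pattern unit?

5

15 notes total. Splitting into 3 groups of 5:
E4 G4 E4 G4 F4 | G4 Bb4 G4 Bb4 A4 | Bb4 D5 Bb4 D5 C5
That's a consistent up a 3rd shift per cell, and no other grouping gives one.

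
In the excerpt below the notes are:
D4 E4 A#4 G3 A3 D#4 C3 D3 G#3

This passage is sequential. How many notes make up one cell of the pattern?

3

Try groups of 3 (3 cells in 9 notes):
D4 E4 A#4 | G3 A3 D#4 | C3 D3 G#3
Every group is a transposition down a 5th of the one before; no shorter unit works.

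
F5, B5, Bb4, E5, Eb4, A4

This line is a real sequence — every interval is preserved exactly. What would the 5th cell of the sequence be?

Db3 G3

With a 2-note motive the entries are F5, Bb4, Eb4, each down a 5th from the previous.
Continuing the starts: Ab3 → Db3.
From Db3 the exact shape gives Db3 G3.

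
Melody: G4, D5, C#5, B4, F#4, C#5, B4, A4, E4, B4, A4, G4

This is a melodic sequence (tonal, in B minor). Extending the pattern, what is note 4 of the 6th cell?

D4

With 4-note cells, note 4 of each statement runs B4, A4, G4.
Extending down a 2nd: F#4 → E4 → D4.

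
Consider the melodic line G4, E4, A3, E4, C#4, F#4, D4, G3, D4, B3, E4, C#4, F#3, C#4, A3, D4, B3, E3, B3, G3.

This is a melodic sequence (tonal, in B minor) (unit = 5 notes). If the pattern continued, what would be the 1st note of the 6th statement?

The unit is 5 notes. Position-1 pitches of the 4 shown cells: G4, F#4, E4, D4.
Each moves down a 2nd. Continuing: C#4 → B3.

B3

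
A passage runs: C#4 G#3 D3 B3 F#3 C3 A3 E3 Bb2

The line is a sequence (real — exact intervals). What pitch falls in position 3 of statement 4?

With 3-note cells, note 3 of each statement runs D3, C3, Bb2.
From Bb2, down a 2nd gives Ab2.

Ab2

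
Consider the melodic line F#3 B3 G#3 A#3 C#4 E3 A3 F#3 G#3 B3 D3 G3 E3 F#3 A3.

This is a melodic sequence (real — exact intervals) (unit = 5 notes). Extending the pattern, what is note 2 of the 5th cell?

With 5-note cells, note 2 of each statement runs B3, A3, G3.
Extending down a 2nd: F3 → Eb3.

Eb3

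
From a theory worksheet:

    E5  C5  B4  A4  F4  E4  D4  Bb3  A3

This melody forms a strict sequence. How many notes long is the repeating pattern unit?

There are 9 notes; a 3-note unit gives 3 cells:
E5 C5 B4 | A4 F4 E4 | D4 Bb3 A3
Each cell is the previous one down a 5th — so the unit is 3 notes.

3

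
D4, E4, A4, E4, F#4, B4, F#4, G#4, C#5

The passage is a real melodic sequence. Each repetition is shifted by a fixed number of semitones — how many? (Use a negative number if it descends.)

2

Taking 3-note groups, the heads are D4, E4, F#4: the pattern moves up a 2nd.
Counting half-steps from D4 to E4: 2.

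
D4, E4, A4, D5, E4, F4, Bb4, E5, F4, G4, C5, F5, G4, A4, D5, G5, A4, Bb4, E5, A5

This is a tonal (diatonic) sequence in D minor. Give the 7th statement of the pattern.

C5 D5 G5 C6

Unit = 4 notes; the statements start on D4, E4, F4, G4, A4, moving up a 2nd each time.
Extending up a 2nd: Bb4 → C5.
So cell 7 is C5 D5 G5 C6.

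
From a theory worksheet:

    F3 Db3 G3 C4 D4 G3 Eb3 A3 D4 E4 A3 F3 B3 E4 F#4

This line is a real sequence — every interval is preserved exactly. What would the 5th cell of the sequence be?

The 5-note cells begin on F3, G3, A3 — each up a 2nd from the last.
Continuing the starts: B3 → C#4.
From C#4 the exact shape gives C#4 A3 D#4 G#4 A#4.

C#4 A3 D#4 G#4 A#4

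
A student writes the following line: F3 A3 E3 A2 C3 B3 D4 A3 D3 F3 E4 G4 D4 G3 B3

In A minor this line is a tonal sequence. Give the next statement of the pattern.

A4 C5 G4 C4 E4

Unit = 5 notes; the statements start on F3, B3, E4, moving up a 4th each time.
From A4 the diatonic shape gives A4 C5 G4 C4 E4.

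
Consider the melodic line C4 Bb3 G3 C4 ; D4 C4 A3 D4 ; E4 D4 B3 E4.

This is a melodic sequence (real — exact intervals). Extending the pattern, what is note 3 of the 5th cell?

D#4

Grouping in 4s, the 3rd note of each cell is G3, A3, B3.
Carrying that up a 2nd forward: C#4 → D#4.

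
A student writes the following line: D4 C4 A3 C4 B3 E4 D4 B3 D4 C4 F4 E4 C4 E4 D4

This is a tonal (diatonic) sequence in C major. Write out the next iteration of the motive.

G4 F4 D4 F4 E4

With a 5-note motive the entries are D4, E4, F4, each up a 2nd from the previous.
Statement 4 starts on G4 and keeps the same diatonic contour: G4 F4 D4 F4 E4.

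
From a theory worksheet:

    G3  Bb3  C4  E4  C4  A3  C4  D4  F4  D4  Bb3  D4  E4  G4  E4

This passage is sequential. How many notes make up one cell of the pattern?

15 notes total. Splitting into 3 groups of 5:
G3 Bb3 C4 E4 C4 | A3 C4 D4 F4 D4 | Bb3 D4 E4 G4 E4
That's a consistent up a 2nd shift per cell, and no other grouping gives one.

5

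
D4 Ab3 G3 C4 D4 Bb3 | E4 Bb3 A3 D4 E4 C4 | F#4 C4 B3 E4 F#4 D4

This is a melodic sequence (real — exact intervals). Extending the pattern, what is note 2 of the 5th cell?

E4

Grouping in 6s, the 2nd note of each cell is Ab3, Bb3, C4.
Extending up a 2nd: D4 → E4.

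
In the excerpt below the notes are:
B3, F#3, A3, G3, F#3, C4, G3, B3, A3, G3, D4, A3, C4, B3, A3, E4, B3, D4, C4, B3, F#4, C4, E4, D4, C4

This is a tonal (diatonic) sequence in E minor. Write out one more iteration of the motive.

G4 D4 F#4 E4 D4

Taking 5-note groups, the heads are B3, C4, D4, E4, F#4: the pattern moves up a 2nd.
Statement 6 starts on G4 and keeps the same diatonic contour: G4 D4 F#4 E4 D4.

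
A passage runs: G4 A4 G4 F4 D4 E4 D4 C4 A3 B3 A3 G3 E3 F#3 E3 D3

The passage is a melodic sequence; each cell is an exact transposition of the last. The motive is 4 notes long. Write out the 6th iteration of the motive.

F#2 G#2 F#2 E2

With a 4-note motive the entries are G4, D4, A3, E3, each down a 4th from the previous.
Continuing the starts: B2 → F#2.
From F#2 the exact shape gives F#2 G#2 F#2 E2.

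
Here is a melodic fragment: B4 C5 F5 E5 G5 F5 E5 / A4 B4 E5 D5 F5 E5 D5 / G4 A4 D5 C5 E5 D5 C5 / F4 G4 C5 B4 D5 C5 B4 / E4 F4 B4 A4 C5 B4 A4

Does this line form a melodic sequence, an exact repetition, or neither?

sequence

Each 7-note cell is the previous one transposed down a 2nd.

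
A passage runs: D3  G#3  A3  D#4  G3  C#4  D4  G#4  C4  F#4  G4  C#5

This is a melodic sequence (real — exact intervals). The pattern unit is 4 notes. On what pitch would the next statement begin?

Unit = 4 notes; the statements start on D3, G3, C4, moving up a 4th each time.
The next head, up a 4th from C4, is F4.

F4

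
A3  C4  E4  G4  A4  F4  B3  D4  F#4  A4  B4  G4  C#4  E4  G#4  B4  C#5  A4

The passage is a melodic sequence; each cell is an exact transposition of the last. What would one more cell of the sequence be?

The 6-note cells begin on A3, B3, C#4 — each up a 2nd from the last.
So cell 4 is D#4 F#4 A#4 C#5 D#5 B4.

D#4 F#4 A#4 C#5 D#5 B4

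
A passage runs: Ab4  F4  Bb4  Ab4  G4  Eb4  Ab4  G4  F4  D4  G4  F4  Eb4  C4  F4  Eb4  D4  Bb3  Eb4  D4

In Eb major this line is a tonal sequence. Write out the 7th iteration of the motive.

Taking 4-note groups, the heads are Ab4, G4, F4, Eb4, D4: the pattern moves down a 2nd.
Carrying on: C4 → Bb3.
From Bb3 the diatonic shape gives Bb3 G3 C4 Bb3.

Bb3 G3 C4 Bb3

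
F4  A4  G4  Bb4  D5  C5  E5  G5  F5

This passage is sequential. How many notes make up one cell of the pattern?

3

Try groups of 3 (3 cells in 9 notes):
F4 A4 G4 | Bb4 D5 C5 | E5 G5 F5
Each cell is the previous one up a 4th — so the unit is 3 notes.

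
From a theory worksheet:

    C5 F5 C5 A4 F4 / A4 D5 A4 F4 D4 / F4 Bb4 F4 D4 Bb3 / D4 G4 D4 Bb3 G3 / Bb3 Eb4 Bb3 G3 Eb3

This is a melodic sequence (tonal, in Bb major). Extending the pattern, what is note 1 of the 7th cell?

Eb3

With 5-note cells, note 1 of each statement runs C5, A4, F4, D4, Bb3.
Each moves down a 3rd. Continuing: G3 → Eb3.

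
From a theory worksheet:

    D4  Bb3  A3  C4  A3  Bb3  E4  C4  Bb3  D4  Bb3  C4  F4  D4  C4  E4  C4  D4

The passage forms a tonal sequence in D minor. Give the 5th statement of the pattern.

A4 F4 E4 G4 E4 F4

The 6-note cells begin on D4, E4, F4 — each up a 2nd from the last.
Carrying on: G4 → A4.
So cell 5 is A4 F4 E4 G4 E4 F4.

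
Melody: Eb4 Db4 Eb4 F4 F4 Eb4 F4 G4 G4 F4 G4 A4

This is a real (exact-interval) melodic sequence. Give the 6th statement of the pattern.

C#5 B4 C#5 D#5

Unit = 4 notes; the statements start on Eb4, F4, G4, moving up a 2nd each time.
Carrying on: A4 → B4 → C#5.
From C#5 the exact shape gives C#5 B4 C#5 D#5.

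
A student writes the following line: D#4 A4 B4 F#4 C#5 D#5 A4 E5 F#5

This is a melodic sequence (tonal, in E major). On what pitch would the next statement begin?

Taking 3-note groups, the heads are D#4, F#4, A4: the pattern moves up a 3rd.
One more step up a 3rd gives C#5.

C#5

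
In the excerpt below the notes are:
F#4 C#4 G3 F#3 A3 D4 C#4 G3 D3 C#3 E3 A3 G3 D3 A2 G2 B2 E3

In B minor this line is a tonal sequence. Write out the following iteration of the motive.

Unit = 6 notes; the statements start on F#4, C#4, G3, moving down a 4th each time.
From D3 the diatonic shape gives D3 A2 E2 D2 F#2 B2.

D3 A2 E2 D2 F#2 B2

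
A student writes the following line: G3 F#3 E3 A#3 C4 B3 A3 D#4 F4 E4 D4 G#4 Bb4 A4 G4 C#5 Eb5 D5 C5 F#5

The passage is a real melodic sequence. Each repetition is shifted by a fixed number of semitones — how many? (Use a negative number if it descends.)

With a 4-note motive the entries are G3, C4, F4, Bb4, Eb5, each up a 4th from the previous.
G3→C4 is 60 − 55 = 5 semitones.

5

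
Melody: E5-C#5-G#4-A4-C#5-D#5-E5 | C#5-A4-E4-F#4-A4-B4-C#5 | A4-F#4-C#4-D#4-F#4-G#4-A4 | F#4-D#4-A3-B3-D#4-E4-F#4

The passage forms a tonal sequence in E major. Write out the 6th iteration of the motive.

Unit = 7 notes; the statements start on E5, C#5, A4, F#4, moving down a 3rd each time.
Carrying on: D#4 → B3.
Statement 6 starts on B3 and keeps the same diatonic contour: B3 G#3 D#3 E3 G#3 A3 B3.

B3 G#3 D#3 E3 G#3 A3 B3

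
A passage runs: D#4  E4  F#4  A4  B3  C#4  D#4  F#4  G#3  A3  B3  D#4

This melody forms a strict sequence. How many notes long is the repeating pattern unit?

4

There are 12 notes; a 4-note unit gives 3 cells:
D#4 E4 F#4 A4 | B3 C#4 D#4 F#4 | G#3 A3 B3 D#4
Each cell is the previous one down a 3rd — so the unit is 4 notes.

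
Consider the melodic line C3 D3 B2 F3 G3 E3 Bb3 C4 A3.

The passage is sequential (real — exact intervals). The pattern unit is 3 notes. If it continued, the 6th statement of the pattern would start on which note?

Unit = 3 notes; the statements start on C3, F3, Bb3, moving up a 4th each time.
Continuing: Eb4 → Ab4 → Db5. Statement 6 starts on Db5.

Db5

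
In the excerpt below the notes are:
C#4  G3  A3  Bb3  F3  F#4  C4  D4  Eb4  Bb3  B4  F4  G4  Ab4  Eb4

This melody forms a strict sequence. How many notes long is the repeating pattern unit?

5

15 notes total. Splitting into 3 groups of 5:
C#4 G3 A3 Bb3 F3 | F#4 C4 D4 Eb4 Bb3 | B4 F4 G4 Ab4 Eb4
That's a consistent up a 4th shift per cell, and no other grouping gives one.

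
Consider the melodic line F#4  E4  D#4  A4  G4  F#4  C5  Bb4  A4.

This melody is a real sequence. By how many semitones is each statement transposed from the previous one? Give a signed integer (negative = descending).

3

Unit = 3 notes; the statements start on F#4, A4, C5, moving up a 3rd each time.
Counting half-steps from F#4 to A4: 3.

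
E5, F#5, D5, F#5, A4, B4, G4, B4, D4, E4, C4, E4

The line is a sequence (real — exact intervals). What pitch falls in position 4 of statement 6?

The unit is 4 notes. Position-4 pitches of the 3 shown cells: F#5, B4, E4.
Extending down a 5th: A3 → D3 → G2.

G2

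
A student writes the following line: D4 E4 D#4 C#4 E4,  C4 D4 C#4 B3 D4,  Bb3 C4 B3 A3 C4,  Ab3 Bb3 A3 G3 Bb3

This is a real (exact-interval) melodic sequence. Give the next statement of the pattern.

Gb3 Ab3 G3 F3 Ab3

Unit = 5 notes; the statements start on D4, C4, Bb3, Ab3, moving down a 2nd each time.
From Gb3 the exact shape gives Gb3 Ab3 G3 F3 Ab3.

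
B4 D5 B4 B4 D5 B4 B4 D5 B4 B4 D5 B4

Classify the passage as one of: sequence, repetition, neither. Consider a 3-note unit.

repetition

Each 3-note cell is identical (B4 D5 B4), restated at the same pitch.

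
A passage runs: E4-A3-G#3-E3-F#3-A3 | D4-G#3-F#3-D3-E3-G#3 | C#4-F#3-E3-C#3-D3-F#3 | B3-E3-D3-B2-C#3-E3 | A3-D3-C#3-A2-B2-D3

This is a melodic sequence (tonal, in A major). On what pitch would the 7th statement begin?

Taking 6-note groups, the heads are E4, D4, C#4, B3, A3: the pattern moves down a 2nd.
Extending the heads down a 2nd: G#3 → F#3.

F#3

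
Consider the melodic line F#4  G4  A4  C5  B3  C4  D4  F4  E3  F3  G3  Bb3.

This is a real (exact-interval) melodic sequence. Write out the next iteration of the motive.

A2 Bb2 C3 Eb3

The 4-note cells begin on F#4, B3, E3 — each down a 5th from the last.
Statement 4 starts on A2 and keeps the same exact contour: A2 Bb2 C3 Eb3.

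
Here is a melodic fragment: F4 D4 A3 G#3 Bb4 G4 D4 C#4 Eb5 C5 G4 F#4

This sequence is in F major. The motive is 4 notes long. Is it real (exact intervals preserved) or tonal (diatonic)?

Each cell has the same semitone pattern (-3, -5, -1) — intervals are preserved exactly.
And G#3 lies outside F major, so the sequence is real rather than tonal.

real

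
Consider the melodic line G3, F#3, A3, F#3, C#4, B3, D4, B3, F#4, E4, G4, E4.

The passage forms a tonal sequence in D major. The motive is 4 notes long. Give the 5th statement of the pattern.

E5 D5 F#5 D5

Unit = 4 notes; the statements start on G3, C#4, F#4, moving up a 4th each time.
Carrying on: B4 → E5.
Statement 5 starts on E5 and keeps the same diatonic contour: E5 D5 F#5 D5.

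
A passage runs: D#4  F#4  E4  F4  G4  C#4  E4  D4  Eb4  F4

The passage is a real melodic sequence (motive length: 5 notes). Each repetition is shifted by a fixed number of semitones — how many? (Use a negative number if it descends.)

-2

Unit = 5 notes; the statements start on D#4, C#4, moving down a 2nd each time.
Counting half-steps from D#4 to C#4: -2.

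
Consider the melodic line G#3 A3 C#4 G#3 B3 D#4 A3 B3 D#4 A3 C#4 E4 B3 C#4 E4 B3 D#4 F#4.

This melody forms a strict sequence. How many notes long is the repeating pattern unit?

6

18 notes total. Splitting into 3 groups of 6:
G#3 A3 C#4 G#3 B3 D#4 | A3 B3 D#4 A3 C#4 E4 | B3 C#4 E4 B3 D#4 F#4
Every group is a transposition up a 2nd of the one before; no shorter unit works.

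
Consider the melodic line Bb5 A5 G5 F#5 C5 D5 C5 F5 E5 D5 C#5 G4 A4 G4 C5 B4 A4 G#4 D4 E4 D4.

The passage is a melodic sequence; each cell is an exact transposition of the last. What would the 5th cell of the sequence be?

Unit = 7 notes; the statements start on Bb5, F5, C5, moving down a 4th each time.
Carrying on: G4 → D4.
So cell 5 is D4 C#4 B3 A#3 E3 F#3 E3.

D4 C#4 B3 A#3 E3 F#3 E3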